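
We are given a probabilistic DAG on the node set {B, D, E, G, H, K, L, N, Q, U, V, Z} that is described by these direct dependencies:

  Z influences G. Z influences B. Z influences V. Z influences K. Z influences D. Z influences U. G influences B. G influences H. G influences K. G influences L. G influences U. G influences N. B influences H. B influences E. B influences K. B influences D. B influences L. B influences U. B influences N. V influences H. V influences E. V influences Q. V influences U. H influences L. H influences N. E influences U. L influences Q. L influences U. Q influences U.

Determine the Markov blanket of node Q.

By definition, MB(Q) is built from Q's parents, Q's children, and the co-parents of Q.
Q's parents: L, V.
Q has child U.
For each child, the remaining parents (spouses of Q):
  U also has parents B, E, G, L, V, Z.
Taking the union gives {B, E, G, L, U, V, Z}.

{B, E, G, L, U, V, Z}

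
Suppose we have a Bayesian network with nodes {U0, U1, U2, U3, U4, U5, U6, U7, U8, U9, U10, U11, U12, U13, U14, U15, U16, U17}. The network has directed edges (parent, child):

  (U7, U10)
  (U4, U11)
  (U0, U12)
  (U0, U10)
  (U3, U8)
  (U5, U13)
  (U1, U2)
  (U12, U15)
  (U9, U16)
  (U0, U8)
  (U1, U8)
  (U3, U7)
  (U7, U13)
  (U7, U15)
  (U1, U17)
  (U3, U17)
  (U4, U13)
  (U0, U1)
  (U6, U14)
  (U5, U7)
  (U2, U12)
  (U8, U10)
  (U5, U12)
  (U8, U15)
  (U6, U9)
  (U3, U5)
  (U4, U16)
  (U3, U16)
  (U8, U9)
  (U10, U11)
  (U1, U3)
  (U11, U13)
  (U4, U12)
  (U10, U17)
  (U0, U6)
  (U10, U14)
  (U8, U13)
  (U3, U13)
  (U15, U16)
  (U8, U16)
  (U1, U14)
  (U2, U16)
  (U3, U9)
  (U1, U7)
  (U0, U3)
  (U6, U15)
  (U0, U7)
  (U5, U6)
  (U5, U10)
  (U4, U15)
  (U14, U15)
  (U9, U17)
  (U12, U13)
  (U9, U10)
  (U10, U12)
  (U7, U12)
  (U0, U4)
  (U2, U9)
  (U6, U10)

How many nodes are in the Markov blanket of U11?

8

The Markov blanket of a node is its parents, its children, and the other parents of its children.
Ch(U11) = {U13}.
U11 has parents U4, U10.
Parents of each child, excluding U11:
  U13 also has parents U3, U4, U5, U7, U8, U12.
MB(U11) = {U3, U4, U5, U7, U8, U10, U12, U13}, which has 8 nodes.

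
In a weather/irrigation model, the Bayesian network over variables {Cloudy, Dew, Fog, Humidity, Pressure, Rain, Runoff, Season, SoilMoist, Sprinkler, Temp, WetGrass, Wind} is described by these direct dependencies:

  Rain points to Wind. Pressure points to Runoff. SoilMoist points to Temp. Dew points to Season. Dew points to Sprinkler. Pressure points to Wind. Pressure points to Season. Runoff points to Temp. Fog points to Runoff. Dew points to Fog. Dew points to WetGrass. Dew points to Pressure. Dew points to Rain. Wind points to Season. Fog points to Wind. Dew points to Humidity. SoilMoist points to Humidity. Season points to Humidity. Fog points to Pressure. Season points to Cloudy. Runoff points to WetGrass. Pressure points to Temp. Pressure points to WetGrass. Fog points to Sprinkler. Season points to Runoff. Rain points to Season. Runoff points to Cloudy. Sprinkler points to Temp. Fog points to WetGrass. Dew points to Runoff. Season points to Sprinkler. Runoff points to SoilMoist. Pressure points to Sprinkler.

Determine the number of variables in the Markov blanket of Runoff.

Runoff has parents Dew, Fog, Pressure, Season.
Ch(Runoff) = {Cloudy, SoilMoist, Temp, WetGrass}.
Co-parents of Runoff (other parents of its children):
  SoilMoist: —
  WetGrass: Dew, Fog, Pressure
  Temp: Pressure, SoilMoist, Sprinkler
  Cloudy: Season
MB(Runoff) = {Cloudy, Dew, Fog, Pressure, Season, SoilMoist, Sprinkler, Temp, WetGrass}, which has 9 nodes.

9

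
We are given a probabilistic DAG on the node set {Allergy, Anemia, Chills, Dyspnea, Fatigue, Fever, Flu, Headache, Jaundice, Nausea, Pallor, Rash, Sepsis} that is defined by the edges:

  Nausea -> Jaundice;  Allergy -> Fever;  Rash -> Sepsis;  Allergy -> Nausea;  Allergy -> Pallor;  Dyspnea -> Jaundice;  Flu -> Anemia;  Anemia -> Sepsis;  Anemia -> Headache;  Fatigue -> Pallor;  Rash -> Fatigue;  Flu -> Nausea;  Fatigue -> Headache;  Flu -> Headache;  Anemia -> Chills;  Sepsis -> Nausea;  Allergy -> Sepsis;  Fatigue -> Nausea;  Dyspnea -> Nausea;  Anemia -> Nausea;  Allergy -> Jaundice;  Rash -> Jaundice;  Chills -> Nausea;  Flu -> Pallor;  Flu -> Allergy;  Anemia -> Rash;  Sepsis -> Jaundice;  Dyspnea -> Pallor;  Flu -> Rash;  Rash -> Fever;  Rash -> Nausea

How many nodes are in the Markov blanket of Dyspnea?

The Markov blanket of a node is its parents, its children, and the other parents of its children.
Pa(Dyspnea) = {}.
Dyspnea's children: Jaundice, Nausea, Pallor.
Other parents of Dyspnea's children:
  parents(Nausea) \ {Dyspnea} = {Allergy, Anemia, Chills, Fatigue, Flu, Rash, Sepsis}.
  Pallor also has parents Allergy, Fatigue, Flu.
  Jaundice also has parents Allergy, Nausea, Rash, Sepsis.
MB(Dyspnea) = {Allergy, Anemia, Chills, Fatigue, Flu, Jaundice, Nausea, Pallor, Rash, Sepsis}, which has 10 nodes.

10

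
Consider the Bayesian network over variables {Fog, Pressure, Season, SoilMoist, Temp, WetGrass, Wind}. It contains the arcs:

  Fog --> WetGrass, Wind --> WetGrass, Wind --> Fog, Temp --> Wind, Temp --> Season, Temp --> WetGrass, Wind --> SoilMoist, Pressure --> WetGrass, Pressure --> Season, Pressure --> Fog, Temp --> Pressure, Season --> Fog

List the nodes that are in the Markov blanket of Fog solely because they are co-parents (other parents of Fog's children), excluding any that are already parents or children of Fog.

{Temp}

Children of Fog: WetGrass.
  WetGrass: Pressure, Temp, Wind
Excluding nodes already adjacent to Fog (Pressure, Season, WetGrass, Wind), the co-parent-only contribution is {Temp}.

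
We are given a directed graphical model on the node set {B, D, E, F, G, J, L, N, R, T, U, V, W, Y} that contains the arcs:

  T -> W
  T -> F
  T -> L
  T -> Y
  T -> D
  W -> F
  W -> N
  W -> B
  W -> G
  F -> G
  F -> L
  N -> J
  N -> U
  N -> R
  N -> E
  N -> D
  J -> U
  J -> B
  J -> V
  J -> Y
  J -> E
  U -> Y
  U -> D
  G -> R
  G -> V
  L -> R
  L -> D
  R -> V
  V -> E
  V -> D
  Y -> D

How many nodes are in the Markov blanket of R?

R has child V.
Pa(R) = {G, L, N}.
Other parents of R's children:
  parents(V) \ {R} = {G, J}.
MB(R) = {G, J, L, N, V}, which has 5 nodes.

5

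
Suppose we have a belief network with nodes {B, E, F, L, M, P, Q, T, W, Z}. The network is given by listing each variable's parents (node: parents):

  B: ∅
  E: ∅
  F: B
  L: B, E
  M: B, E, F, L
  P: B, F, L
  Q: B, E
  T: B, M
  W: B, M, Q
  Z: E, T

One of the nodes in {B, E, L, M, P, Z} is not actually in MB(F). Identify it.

Z

Pa(F) = {B}.
F's children: M, P.
Co-parents of F (other parents of its children):
  M's other parents are B, E, L.
  P also has parents B, L.
MB(F) = {B, E, L, M, P}.
Z is neither a parent, child, nor co-parent of F, so it does not belong.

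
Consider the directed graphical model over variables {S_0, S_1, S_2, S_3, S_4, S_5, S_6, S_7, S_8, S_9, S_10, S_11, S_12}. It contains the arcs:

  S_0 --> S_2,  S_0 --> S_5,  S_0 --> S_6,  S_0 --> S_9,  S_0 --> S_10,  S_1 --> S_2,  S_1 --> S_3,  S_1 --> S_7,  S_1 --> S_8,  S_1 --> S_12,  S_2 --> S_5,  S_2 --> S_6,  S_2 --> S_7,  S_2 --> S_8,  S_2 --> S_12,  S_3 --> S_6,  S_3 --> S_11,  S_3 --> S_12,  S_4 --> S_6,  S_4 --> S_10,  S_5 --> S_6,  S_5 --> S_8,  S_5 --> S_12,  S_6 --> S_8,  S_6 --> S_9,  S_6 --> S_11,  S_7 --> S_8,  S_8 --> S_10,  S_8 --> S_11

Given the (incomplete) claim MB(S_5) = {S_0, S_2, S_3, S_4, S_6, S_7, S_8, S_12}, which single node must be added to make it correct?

S_5's children: S_6, S_8, S_12.
Parents of S_5: S_0, S_2.
Other parents of S_5's children:
  S_6's other parents are S_0, S_2, S_3, S_4.
  parents(S_8) \ {S_5} = {S_1, S_2, S_6, S_7}.
  S_12 also has parents S_1, S_2, S_3.
MB(S_5) = {S_0, S_1, S_2, S_3, S_4, S_6, S_7, S_8, S_12}.
Comparing with the claimed set, S_1 is missing.

S_1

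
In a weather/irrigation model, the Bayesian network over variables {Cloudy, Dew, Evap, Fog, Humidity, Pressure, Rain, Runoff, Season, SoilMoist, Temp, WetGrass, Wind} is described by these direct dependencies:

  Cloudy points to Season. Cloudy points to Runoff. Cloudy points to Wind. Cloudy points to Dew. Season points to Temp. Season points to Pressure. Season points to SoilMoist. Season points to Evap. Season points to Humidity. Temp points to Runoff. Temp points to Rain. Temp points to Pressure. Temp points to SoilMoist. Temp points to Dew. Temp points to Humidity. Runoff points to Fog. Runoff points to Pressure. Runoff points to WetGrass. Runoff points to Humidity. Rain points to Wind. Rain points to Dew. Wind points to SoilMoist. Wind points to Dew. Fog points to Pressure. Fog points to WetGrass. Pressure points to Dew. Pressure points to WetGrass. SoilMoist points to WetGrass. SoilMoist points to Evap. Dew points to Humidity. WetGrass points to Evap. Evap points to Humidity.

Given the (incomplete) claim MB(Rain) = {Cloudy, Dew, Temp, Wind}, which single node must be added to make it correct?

Children of Rain: Dew, Wind.
Rain has parent Temp.
For each child, the remaining parents (spouses of Rain):
  parents(Wind) \ {Rain} = {Cloudy}.
  parents(Dew) \ {Rain} = {Cloudy, Pressure, Temp, Wind}.
MB(Rain) = {Cloudy, Dew, Pressure, Temp, Wind}.
Comparing with the claimed set, Pressure is missing.

Pressure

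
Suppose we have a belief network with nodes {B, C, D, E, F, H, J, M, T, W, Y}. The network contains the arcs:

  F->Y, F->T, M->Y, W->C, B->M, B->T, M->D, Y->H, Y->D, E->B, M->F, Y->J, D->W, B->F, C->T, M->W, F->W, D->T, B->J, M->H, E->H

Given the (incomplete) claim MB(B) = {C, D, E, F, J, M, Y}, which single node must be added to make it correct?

Recall MB(v) = parents ∪ children ∪ spouses, where spouses are the other parents of v's children.
Ch(B) = {F, J, M, T}.
Parents of B: E.
Other parents of B's children:
  M: no additional parents.
  F's other parent is M.
  J also has parent Y.
  T's other parents are C, D, F.
MB(B) = {C, D, E, F, J, M, T, Y}.
Comparing with the claimed set, T is missing.

T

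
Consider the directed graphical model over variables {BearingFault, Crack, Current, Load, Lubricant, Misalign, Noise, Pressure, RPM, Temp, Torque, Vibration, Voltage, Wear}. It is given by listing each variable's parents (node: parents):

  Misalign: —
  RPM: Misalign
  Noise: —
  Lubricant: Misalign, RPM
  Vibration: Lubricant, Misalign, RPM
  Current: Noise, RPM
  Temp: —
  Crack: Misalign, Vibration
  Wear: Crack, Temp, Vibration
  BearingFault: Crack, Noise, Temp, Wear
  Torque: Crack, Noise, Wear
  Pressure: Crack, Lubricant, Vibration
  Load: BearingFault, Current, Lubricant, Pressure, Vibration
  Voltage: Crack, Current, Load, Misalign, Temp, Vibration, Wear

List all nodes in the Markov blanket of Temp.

{BearingFault, Crack, Current, Load, Misalign, Noise, Vibration, Voltage, Wear}

Children of Temp: BearingFault, Voltage, Wear.
Temp's parents: none.
For each child, the remaining parents (spouses of Temp):
  Wear: Crack, Vibration
  BearingFault: Crack, Noise, Wear
  Voltage: Crack, Current, Load, Misalign, Vibration, Wear
Union: {} ∪ {BearingFault, Voltage, Wear} ∪ {Crack, Current, Load, Misalign, Noise, Vibration, Wear} = {BearingFault, Crack, Current, Load, Misalign, Noise, Vibration, Voltage, Wear}.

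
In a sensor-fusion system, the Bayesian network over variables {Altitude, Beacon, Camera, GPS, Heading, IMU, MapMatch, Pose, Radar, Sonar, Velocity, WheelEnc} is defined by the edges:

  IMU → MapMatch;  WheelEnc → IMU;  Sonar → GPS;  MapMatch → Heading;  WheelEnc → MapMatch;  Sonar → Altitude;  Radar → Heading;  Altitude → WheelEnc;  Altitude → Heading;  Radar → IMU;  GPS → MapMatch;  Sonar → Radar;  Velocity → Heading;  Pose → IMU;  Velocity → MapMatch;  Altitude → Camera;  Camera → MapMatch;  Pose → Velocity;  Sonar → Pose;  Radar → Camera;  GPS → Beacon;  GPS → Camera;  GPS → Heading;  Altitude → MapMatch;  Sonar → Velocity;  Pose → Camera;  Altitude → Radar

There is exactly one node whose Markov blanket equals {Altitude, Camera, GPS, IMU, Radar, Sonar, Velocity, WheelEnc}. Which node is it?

The target node must have every member of {Altitude, Camera, GPS, IMU, Radar, Sonar, Velocity, WheelEnc} as a parent, child, or co-parent, and no others.
Parents of Pose: Sonar; children: Camera, IMU, Velocity; co-parents: Altitude, GPS, Radar, Sonar, WheelEnc.
These exactly cover the given set, so the node is Pose.

Pose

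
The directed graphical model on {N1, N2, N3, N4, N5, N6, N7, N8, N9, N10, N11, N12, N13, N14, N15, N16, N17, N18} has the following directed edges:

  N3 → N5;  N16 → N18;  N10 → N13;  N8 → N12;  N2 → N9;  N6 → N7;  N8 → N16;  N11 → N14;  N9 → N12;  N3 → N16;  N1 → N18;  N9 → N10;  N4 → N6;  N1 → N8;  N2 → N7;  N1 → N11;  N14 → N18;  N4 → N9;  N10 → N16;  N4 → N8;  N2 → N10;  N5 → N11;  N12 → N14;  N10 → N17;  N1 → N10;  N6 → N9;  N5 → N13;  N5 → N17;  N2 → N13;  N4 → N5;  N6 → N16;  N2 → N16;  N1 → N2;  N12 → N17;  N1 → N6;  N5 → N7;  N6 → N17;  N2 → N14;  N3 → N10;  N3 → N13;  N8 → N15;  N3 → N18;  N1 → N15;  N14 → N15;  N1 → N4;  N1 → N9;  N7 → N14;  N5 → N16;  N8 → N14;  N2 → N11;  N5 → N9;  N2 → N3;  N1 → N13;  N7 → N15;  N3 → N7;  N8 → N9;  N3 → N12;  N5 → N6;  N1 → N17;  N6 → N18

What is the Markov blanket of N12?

{N1, N2, N3, N5, N6, N7, N8, N9, N10, N11, N14, N17}

Recall MB(v) = parents ∪ children ∪ spouses, where spouses are the other parents of v's children.
N12's parents: N3, N8, N9.
Children of N12: N14, N17.
Co-parents of N12 (other parents of its children):
  N14: N2, N7, N8, N11
  N17: N1, N5, N6, N10
Union: {N3, N8, N9} ∪ {N14, N17} ∪ {N1, N2, N5, N6, N7, N8, N10, N11} = {N1, N2, N3, N5, N6, N7, N8, N9, N10, N11, N14, N17}.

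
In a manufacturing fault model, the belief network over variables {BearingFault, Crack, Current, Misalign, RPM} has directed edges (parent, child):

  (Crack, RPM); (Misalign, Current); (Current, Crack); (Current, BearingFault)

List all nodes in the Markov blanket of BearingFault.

Recall MB(v) = parents ∪ children ∪ spouses, where spouses are the other parents of v's children.
BearingFault's parents: Current.
BearingFault has no children.
With no children, BearingFault has no spouses; the co-parent set is empty.
Taking the union gives {Current}.

{Current}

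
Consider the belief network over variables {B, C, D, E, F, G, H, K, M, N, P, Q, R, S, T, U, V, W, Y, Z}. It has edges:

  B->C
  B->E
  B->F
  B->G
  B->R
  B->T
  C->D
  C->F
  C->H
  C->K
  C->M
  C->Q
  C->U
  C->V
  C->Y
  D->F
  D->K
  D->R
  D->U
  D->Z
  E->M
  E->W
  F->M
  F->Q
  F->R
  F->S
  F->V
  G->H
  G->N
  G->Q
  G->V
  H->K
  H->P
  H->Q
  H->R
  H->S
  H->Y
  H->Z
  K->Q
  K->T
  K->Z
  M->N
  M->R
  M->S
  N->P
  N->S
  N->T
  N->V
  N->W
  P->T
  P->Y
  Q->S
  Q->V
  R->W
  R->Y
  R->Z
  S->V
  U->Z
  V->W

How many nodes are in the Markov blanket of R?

15

By definition, MB(R) is built from R's parents, R's children, and the co-parents of R.
R's parents: B, D, F, H, M.
Ch(R) = {W, Y, Z}.
For each child, the remaining parents (spouses of R):
  W's other parents are E, N, V.
  parents(Y) \ {R} = {C, H, P}.
  parents(Z) \ {R} = {D, H, K, U}.
MB(R) = {B, C, D, E, F, H, K, M, N, P, U, V, W, Y, Z}, which has 15 nodes.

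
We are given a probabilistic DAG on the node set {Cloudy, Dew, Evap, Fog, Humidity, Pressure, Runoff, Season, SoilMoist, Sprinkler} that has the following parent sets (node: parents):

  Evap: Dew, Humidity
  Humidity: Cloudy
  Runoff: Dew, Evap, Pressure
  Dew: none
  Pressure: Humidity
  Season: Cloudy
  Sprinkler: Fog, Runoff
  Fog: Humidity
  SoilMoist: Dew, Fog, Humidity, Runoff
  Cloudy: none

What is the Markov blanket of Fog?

The Markov blanket of a node is its parents, its children, and the other parents of its children.
Fog's parents: Humidity.
Ch(Fog) = {SoilMoist, Sprinkler}.
Parents of each child, excluding Fog:
  parents(SoilMoist) \ {Fog} = {Dew, Humidity, Runoff}.
  parents(Sprinkler) \ {Fog} = {Runoff}.
So the Markov blanket of Fog is {Dew, Humidity, Runoff, SoilMoist, Sprinkler}.

{Dew, Humidity, Runoff, SoilMoist, Sprinkler}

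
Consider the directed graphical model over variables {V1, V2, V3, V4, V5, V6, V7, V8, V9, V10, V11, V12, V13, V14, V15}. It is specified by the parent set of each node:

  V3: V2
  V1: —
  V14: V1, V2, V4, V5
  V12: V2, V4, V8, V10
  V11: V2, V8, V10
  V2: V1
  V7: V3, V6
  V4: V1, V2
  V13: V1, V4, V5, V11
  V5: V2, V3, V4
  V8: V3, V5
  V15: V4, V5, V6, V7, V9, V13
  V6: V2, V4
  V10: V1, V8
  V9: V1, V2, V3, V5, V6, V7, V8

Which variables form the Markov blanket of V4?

V4's children: V5, V6, V12, V13, V14, V15.
V4 has parents V1, V2.
Co-parents of V4 (other parents of its children):
  parents(V5) \ {V4} = {V2, V3}.
  parents(V6) \ {V4} = {V2}.
  V12 also has parents V2, V8, V10.
  V13's other parents are V1, V5, V11.
  V14's other parents are V1, V2, V5.
  parents(V15) \ {V4} = {V5, V6, V7, V9, V13}.
Taking the union gives {V1, V2, V3, V5, V6, V7, V8, V9, V10, V11, V12, V13, V14, V15}.

{V1, V2, V3, V5, V6, V7, V8, V9, V10, V11, V12, V13, V14, V15}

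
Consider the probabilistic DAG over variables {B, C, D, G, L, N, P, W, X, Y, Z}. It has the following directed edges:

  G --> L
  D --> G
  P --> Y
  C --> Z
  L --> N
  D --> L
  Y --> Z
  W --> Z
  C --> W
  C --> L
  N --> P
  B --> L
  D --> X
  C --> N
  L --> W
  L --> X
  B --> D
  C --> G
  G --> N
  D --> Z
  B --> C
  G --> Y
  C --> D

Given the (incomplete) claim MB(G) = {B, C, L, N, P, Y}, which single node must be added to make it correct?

G's parents: C, D.
Children of G: L, N, Y.
Co-parents of G (other parents of its children):
  L's other parents are B, C, D.
  N also has parents C, L.
  parents(Y) \ {G} = {P}.
MB(G) = {B, C, D, L, N, P, Y}.
Comparing with the claimed set, D is missing.

D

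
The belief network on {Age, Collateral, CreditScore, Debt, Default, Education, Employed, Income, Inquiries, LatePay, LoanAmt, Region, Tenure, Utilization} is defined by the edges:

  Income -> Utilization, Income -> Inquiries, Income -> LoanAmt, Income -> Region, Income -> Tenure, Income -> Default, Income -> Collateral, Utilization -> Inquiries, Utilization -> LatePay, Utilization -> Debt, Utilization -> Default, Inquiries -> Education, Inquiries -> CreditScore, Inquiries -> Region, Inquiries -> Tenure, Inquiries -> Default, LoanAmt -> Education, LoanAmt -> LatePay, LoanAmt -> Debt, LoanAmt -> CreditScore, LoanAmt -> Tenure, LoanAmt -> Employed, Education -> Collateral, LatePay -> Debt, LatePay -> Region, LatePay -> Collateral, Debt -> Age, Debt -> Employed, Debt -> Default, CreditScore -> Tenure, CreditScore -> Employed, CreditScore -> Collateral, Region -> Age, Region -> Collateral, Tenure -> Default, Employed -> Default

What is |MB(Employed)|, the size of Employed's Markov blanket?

The Markov blanket of a node is its parents, its children, and the other parents of its children.
Pa(Employed) = {CreditScore, Debt, LoanAmt}.
Ch(Employed) = {Default}.
Co-parents of Employed (other parents of its children):
  Default's other parents are Debt, Income, Inquiries, Tenure, Utilization.
MB(Employed) = {CreditScore, Debt, Default, Income, Inquiries, LoanAmt, Tenure, Utilization}, which has 8 nodes.

8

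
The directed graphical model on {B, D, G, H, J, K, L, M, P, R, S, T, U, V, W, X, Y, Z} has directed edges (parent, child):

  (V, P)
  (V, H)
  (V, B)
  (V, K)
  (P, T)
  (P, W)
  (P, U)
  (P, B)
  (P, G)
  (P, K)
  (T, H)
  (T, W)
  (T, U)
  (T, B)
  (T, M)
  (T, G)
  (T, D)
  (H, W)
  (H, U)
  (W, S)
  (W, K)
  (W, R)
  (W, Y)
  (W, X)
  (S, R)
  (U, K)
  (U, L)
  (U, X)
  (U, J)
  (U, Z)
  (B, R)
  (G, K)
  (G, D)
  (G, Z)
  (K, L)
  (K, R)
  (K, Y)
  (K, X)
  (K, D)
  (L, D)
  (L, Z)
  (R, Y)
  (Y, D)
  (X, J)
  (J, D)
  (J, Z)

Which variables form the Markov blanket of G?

By definition, MB(G) is built from G's parents, G's children, and the co-parents of G.
G has parents P, T.
G has children D, K, Z.
Parents of each child, excluding G:
  K's other parents are P, U, V, W.
  D also has parents J, K, L, T, Y.
  Z also has parents J, L, U.
MB(G) = {D, J, K, L, P, T, U, V, W, Y, Z}.

{D, J, K, L, P, T, U, V, W, Y, Z}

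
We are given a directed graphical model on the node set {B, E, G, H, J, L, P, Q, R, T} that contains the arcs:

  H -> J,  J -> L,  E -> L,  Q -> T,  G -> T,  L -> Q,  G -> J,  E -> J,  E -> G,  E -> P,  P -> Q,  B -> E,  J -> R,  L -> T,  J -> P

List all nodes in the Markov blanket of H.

The Markov blanket of a node is its parents, its children, and the other parents of its children.
Pa(H) = {}.
H has child J.
Parents of each child, excluding H:
  J: E, G
MB(H) = {E, G, J}.

{E, G, J}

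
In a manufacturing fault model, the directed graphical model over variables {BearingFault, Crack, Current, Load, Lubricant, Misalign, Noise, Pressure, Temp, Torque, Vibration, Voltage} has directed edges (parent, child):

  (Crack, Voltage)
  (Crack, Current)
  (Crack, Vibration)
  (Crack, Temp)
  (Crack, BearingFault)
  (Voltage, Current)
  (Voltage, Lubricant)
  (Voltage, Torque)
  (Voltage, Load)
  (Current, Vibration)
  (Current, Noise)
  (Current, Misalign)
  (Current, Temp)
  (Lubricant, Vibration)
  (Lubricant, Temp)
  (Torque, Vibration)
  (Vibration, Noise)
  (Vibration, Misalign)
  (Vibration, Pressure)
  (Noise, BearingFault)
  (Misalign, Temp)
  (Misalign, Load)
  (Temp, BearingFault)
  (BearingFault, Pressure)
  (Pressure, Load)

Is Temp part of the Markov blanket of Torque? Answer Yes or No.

No

By definition, MB(Torque) is built from Torque's parents, Torque's children, and the co-parents of Torque.
Torque's children: Vibration.
Torque has parent Voltage.
Parents of each child, excluding Torque:
  Vibration: Crack, Current, Lubricant
MB(Torque) = {Crack, Current, Lubricant, Vibration, Voltage}; Temp is not in this set.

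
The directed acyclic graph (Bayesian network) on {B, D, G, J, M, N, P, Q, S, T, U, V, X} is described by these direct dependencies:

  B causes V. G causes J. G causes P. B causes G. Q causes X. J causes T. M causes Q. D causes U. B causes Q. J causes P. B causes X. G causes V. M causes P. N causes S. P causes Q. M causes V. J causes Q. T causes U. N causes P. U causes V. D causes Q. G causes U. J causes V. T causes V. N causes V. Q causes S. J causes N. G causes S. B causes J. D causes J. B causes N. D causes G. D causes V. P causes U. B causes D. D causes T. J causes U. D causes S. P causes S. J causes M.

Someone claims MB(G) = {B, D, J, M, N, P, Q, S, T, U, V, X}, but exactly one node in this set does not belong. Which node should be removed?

X

The Markov blanket of a node is its parents, its children, and the other parents of its children.
Pa(G) = {B, D}.
G has children J, P, S, U, V.
For each child, the remaining parents (spouses of G):
  parents(J) \ {G} = {B, D}.
  P's other parents are J, M, N.
  S also has parents D, N, P, Q.
  parents(U) \ {G} = {D, J, P, T}.
  V's other parents are B, D, J, M, N, T, U.
MB(G) = {B, D, J, M, N, P, Q, S, T, U, V}.
X is neither a parent, child, nor co-parent of G, so it does not belong.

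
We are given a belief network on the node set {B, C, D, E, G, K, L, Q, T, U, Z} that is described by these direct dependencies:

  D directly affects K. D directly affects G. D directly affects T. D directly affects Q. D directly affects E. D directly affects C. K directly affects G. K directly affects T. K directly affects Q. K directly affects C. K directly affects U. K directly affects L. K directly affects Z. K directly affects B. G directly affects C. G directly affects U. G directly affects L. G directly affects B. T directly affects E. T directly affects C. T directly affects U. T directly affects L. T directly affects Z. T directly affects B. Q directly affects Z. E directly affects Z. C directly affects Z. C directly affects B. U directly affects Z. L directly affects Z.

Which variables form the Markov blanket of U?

{C, E, G, K, L, Q, T, Z}

Recall MB(v) = parents ∪ children ∪ spouses, where spouses are the other parents of v's children.
U's children: Z.
U's parents: G, K, T.
For each child, the remaining parents (spouses of U):
  parents(Z) \ {U} = {C, E, K, L, Q, T}.
So the Markov blanket of U is {C, E, G, K, L, Q, T, Z}.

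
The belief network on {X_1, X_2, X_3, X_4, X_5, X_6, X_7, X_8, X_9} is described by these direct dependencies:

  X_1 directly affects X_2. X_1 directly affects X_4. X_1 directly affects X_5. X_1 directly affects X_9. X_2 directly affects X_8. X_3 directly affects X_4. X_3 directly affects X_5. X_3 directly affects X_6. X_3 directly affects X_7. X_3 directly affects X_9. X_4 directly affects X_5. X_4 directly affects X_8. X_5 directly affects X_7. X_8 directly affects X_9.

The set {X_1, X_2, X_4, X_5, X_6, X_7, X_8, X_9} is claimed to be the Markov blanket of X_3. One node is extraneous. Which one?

X_2

Recall MB(v) = parents ∪ children ∪ spouses, where spouses are the other parents of v's children.
X_3 has no parents.
X_3 has children X_4, X_5, X_6, X_7, X_9.
Other parents of X_3's children:
  X_4's other parent is X_1.
  X_5's other parents are X_1, X_4.
  X_6: no additional parents.
  parents(X_7) \ {X_3} = {X_5}.
  X_9's other parents are X_1, X_8.
MB(X_3) = {X_1, X_4, X_5, X_6, X_7, X_8, X_9}.
X_2 is neither a parent, child, nor co-parent of X_3, so it does not belong.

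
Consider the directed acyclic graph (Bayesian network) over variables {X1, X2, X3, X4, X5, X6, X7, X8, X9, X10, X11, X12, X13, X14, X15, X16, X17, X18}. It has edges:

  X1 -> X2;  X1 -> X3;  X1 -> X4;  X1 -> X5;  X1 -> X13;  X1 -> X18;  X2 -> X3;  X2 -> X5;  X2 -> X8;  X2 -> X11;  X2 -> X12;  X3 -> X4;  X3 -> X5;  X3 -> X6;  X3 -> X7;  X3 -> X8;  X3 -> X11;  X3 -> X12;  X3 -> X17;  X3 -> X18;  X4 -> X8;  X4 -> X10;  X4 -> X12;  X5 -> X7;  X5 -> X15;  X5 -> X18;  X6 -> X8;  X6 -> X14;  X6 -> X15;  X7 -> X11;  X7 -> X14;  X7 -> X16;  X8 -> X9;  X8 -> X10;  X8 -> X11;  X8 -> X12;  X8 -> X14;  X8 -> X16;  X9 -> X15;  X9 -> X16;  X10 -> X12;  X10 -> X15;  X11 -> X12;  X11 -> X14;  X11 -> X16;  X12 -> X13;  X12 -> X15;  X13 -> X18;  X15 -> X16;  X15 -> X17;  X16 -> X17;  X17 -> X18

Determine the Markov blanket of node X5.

{X1, X2, X3, X6, X7, X9, X10, X12, X13, X15, X17, X18}

X5 has parents X1, X2, X3.
X5's children: X7, X15, X18.
For each child, the remaining parents (spouses of X5):
  X7 also has parent X3.
  X15 also has parents X6, X9, X10, X12.
  X18's other parents are X1, X3, X13, X17.
MB(X5) = {X1, X2, X3, X6, X7, X9, X10, X12, X13, X15, X17, X18}.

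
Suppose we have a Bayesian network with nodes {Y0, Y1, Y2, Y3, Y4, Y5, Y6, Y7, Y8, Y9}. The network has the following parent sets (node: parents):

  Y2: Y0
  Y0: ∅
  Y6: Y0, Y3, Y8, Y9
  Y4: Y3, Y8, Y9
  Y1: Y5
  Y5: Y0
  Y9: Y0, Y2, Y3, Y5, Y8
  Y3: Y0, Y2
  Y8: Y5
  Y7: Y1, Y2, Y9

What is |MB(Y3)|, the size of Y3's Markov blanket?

Parents of Y3: Y0, Y2.
Y3's children: Y4, Y6, Y9.
For each child, the remaining parents (spouses of Y3):
  parents(Y9) \ {Y3} = {Y0, Y2, Y5, Y8}.
  Y6's other parents are Y0, Y8, Y9.
  parents(Y4) \ {Y3} = {Y8, Y9}.
MB(Y3) = {Y0, Y2, Y4, Y5, Y6, Y8, Y9}, which has 7 nodes.

7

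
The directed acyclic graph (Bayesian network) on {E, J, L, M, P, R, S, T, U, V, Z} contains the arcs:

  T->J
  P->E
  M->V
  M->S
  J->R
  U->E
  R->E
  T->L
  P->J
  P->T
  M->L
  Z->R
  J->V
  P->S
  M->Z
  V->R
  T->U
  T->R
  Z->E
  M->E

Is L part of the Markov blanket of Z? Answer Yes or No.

No

A node's Markov blanket = Pa ∪ Ch ∪ (parents of Ch other than the node itself).
Parents of Z: M.
Ch(Z) = {E, R}.
Other parents of Z's children:
  R's other parents are J, T, V.
  E's other parents are M, P, R, U.
MB(Z) = {E, J, M, P, R, T, U, V}; L is not in this set.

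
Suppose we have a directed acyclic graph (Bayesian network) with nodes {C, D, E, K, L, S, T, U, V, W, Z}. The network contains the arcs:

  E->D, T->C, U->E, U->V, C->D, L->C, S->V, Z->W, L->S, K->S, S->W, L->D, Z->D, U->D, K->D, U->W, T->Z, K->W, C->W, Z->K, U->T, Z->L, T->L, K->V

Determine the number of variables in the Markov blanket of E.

6

A node's Markov blanket = Pa ∪ Ch ∪ (parents of Ch other than the node itself).
E has child D.
E's parents: U.
For each child, the remaining parents (spouses of E):
  D: C, K, L, U, Z
MB(E) = {C, D, K, L, U, Z}, which has 6 nodes.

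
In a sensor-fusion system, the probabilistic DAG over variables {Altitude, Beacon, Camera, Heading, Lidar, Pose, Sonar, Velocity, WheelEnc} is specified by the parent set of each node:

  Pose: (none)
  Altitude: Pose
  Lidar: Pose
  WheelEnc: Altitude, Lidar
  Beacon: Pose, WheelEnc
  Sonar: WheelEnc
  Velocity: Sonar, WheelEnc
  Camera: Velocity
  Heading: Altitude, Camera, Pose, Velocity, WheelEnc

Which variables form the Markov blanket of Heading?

{Altitude, Camera, Pose, Velocity, WheelEnc}

By definition, MB(Heading) is built from Heading's parents, Heading's children, and the co-parents of Heading.
Heading's parents: Altitude, Camera, Pose, Velocity, WheelEnc.
Children of Heading: none.
With no children, Heading has no spouses; the co-parent set is empty.
MB(Heading) = {Altitude, Camera, Pose, Velocity, WheelEnc}.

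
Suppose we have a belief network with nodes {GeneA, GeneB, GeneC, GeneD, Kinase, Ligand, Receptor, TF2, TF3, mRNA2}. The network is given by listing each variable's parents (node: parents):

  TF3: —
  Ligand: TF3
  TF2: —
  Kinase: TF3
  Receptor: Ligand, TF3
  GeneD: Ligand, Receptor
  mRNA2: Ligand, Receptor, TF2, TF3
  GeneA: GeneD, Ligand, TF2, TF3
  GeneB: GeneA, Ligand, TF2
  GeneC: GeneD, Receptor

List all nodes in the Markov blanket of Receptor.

Receptor has children GeneC, GeneD, mRNA2.
Receptor's parents: Ligand, TF3.
Co-parents of Receptor (other parents of its children):
  parents(GeneD) \ {Receptor} = {Ligand}.
  mRNA2's other parents are Ligand, TF2, TF3.
  GeneC also has parent GeneD.
So the Markov blanket of Receptor is {GeneC, GeneD, Ligand, TF2, TF3, mRNA2}.

{GeneC, GeneD, Ligand, TF2, TF3, mRNA2}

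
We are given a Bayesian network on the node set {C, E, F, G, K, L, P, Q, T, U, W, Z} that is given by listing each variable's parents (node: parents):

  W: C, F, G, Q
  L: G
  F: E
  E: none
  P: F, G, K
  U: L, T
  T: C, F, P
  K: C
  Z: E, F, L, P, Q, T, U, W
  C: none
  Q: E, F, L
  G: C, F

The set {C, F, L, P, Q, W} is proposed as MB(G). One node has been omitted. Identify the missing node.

A node's Markov blanket = Pa ∪ Ch ∪ (parents of Ch other than the node itself).
G's parents: C, F.
Children of G: L, P, W.
Other parents of G's children:
  L: no additional parents.
  parents(P) \ {G} = {F, K}.
  W's other parents are C, F, Q.
MB(G) = {C, F, K, L, P, Q, W}.
Comparing with the claimed set, K is missing.

K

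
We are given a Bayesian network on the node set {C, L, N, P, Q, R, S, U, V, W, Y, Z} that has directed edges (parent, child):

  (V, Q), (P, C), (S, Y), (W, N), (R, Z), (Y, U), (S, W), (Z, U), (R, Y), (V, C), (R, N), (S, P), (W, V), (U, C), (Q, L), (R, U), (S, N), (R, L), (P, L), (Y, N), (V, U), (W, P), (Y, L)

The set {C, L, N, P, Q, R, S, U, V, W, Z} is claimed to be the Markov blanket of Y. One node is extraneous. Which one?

C

Recall MB(v) = parents ∪ children ∪ spouses, where spouses are the other parents of v's children.
Y's children: L, N, U.
Parents of Y: R, S.
Other parents of Y's children:
  N's other parents are R, S, W.
  U's other parents are R, V, Z.
  parents(L) \ {Y} = {P, Q, R}.
MB(Y) = {L, N, P, Q, R, S, U, V, W, Z}.
C is neither a parent, child, nor co-parent of Y, so it does not belong.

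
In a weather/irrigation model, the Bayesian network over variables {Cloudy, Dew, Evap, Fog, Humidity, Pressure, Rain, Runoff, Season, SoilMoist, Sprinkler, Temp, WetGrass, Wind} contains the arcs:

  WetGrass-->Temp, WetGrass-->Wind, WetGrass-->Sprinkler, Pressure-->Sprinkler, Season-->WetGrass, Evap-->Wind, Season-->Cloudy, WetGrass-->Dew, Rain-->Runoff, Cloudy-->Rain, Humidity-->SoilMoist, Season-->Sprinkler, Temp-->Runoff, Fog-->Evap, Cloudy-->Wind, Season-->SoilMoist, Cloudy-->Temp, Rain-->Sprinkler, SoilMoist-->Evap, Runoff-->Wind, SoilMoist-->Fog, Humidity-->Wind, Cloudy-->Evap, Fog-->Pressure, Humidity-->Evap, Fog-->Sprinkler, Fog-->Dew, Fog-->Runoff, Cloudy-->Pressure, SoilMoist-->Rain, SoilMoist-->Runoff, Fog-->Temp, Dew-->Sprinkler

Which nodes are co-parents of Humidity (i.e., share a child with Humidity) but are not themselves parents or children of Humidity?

{Cloudy, Fog, Runoff, Season, WetGrass}

Children of Humidity: Evap, SoilMoist, Wind.
  SoilMoist also has parent Season.
  Evap also has parents Cloudy, Fog, SoilMoist.
  Wind's other parents are Cloudy, Evap, Runoff, WetGrass.
Excluding nodes already adjacent to Humidity (Evap, SoilMoist, Wind), the co-parent-only contribution is {Cloudy, Fog, Runoff, Season, WetGrass}.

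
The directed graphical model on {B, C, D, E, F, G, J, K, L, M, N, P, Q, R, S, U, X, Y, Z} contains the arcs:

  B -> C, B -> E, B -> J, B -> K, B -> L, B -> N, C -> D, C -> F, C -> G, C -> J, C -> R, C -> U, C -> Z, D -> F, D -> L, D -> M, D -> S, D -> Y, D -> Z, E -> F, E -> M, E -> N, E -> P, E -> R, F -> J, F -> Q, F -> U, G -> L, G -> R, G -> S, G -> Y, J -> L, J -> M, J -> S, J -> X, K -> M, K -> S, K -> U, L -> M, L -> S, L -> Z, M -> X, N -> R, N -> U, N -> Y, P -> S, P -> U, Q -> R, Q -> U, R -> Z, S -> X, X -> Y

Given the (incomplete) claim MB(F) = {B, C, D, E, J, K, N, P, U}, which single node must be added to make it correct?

Q

Children of F: J, Q, U.
F's parents: C, D, E.
Other parents of F's children:
  J: B, C
  Q: —
  U: C, K, N, P, Q
MB(F) = {B, C, D, E, J, K, N, P, Q, U}.
Comparing with the claimed set, Q is missing.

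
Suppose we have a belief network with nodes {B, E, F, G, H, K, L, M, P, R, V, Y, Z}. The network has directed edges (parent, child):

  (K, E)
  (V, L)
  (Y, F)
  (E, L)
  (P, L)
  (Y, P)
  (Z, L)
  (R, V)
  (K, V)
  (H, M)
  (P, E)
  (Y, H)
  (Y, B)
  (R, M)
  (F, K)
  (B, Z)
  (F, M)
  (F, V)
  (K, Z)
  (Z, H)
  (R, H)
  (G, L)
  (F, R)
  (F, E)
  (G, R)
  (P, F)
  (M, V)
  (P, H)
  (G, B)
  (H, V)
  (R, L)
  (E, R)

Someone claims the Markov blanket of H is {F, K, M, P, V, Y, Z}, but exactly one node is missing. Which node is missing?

A node's Markov blanket = Pa ∪ Ch ∪ (parents of Ch other than the node itself).
H's parents: P, R, Y, Z.
H has children M, V.
Parents of each child, excluding H:
  M's other parents are F, R.
  V's other parents are F, K, M, R.
MB(H) = {F, K, M, P, R, V, Y, Z}.
Comparing with the claimed set, R is missing.

R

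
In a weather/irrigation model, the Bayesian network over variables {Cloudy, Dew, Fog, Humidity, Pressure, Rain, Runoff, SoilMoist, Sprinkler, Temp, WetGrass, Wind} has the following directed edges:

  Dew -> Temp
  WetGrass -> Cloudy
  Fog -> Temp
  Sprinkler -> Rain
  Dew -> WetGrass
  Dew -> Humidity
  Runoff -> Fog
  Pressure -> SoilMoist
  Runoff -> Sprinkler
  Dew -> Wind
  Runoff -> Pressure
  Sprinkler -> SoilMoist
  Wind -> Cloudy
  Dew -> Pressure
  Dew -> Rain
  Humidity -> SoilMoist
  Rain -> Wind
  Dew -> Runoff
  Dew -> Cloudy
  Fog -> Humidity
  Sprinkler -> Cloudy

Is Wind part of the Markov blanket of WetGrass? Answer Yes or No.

Wind is a co-parent of WetGrass: both are parents of Cloudy.
So Wind ∈ MB(WetGrass).

Yes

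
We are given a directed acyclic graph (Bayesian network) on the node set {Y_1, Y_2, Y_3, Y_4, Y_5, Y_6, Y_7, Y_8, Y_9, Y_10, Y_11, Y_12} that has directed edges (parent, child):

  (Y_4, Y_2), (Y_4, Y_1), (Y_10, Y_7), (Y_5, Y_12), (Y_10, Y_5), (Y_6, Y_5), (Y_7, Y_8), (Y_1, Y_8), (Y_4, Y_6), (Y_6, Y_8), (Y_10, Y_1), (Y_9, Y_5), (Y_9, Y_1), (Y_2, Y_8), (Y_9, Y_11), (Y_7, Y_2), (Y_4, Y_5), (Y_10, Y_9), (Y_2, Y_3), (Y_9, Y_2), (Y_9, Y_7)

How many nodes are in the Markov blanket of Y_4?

7

The Markov blanket of a node is its parents, its children, and the other parents of its children.
Y_4's parents: none.
Y_4's children: Y_1, Y_2, Y_5, Y_6.
Parents of each child, excluding Y_4:
  parents(Y_2) \ {Y_4} = {Y_7, Y_9}.
  Y_6 has no other parent.
  Y_5's other parents are Y_6, Y_9, Y_10.
  Y_1 also has parents Y_9, Y_10.
MB(Y_4) = {Y_1, Y_2, Y_5, Y_6, Y_7, Y_9, Y_10}, which has 7 nodes.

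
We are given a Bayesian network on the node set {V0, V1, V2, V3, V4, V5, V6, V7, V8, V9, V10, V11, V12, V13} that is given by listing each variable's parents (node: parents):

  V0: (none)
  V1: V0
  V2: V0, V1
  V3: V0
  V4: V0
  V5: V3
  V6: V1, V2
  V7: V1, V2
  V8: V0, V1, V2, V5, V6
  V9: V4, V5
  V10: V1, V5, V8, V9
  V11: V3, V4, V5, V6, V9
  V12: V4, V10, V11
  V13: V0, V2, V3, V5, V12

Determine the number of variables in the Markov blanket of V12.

V12 has child V13.
Pa(V12) = {V4, V10, V11}.
Other parents of V12's children:
  V13: V0, V2, V3, V5
MB(V12) = {V0, V2, V3, V4, V5, V10, V11, V13}, which has 8 nodes.

8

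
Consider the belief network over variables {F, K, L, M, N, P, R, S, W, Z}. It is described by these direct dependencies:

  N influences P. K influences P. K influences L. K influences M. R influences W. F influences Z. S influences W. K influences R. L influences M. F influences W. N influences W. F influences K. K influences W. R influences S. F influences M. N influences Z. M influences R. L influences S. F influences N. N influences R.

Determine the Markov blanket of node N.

{F, K, M, P, R, S, W, Z}

A node's Markov blanket = Pa ∪ Ch ∪ (parents of Ch other than the node itself).
N has parent F.
N has children P, R, W, Z.
Co-parents of N (other parents of its children):
  P's other parent is K.
  parents(R) \ {N} = {K, M}.
  parents(W) \ {N} = {F, K, R, S}.
  parents(Z) \ {N} = {F}.
So the Markov blanket of N is {F, K, M, P, R, S, W, Z}.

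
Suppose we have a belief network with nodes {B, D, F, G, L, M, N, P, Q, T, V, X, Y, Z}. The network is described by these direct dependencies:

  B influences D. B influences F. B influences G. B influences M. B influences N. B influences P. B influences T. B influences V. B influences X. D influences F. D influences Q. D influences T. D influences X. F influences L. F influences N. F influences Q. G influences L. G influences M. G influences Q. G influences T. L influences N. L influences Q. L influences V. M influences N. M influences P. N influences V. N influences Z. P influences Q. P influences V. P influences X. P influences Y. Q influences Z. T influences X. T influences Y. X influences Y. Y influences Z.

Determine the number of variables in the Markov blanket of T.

The Markov blanket of a node is its parents, its children, and the other parents of its children.
T has children X, Y.
Pa(T) = {B, D, G}.
Co-parents of T (other parents of its children):
  X: B, D, P
  Y: P, X
MB(T) = {B, D, G, P, X, Y}, which has 6 nodes.

6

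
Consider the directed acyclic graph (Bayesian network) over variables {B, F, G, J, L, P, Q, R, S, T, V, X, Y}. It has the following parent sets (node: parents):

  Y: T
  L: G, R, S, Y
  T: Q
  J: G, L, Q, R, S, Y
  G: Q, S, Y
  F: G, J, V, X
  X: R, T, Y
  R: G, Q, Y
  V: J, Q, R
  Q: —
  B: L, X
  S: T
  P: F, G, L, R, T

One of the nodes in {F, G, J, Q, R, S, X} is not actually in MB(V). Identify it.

By definition, MB(V) is built from V's parents, V's children, and the co-parents of V.
Children of V: F.
Parents of V: J, Q, R.
Other parents of V's children:
  parents(F) \ {V} = {G, J, X}.
MB(V) = {F, G, J, Q, R, X}.
S is neither a parent, child, nor co-parent of V, so it does not belong.

S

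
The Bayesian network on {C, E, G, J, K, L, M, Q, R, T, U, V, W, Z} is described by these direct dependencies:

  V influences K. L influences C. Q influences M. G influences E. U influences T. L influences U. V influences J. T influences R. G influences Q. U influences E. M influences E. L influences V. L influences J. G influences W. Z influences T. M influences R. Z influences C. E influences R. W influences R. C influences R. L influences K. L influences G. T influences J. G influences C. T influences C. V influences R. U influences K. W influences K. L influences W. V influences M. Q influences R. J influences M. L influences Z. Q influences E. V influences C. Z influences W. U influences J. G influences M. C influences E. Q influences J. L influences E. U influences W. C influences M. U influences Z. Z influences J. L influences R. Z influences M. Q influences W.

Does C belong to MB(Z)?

Yes

C is a child of Z.
So C ∈ MB(Z).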